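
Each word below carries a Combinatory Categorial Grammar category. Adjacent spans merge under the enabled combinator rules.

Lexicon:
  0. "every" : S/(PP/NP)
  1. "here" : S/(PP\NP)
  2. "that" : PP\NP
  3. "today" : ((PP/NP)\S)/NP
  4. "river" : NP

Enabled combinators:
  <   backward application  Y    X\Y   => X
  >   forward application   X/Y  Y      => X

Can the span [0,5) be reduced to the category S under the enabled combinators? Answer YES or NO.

YES

[0,5] S   >
  [0,1] "every" : S/(PP/NP)
  [1,5] PP/NP   <
    [1,3] S   >
      [1,2] "here" : S/(PP\NP)
      [2,3] "that" : PP\NP
    [3,5] (PP/NP)\S   >
      [3,4] "today" : ((PP/NP)\S)/NP
      [4,5] "river" : NP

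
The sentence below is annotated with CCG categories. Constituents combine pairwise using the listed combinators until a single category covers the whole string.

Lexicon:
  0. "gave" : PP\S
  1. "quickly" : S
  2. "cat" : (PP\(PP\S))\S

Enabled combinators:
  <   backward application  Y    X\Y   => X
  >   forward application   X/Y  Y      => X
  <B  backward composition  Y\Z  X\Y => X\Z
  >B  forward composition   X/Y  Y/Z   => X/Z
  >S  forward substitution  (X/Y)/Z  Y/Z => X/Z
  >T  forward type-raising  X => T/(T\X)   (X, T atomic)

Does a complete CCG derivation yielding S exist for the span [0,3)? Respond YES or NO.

PP\S S (PP\(PP\S))\S
CKY chart[0,3] = {N/(N\PP), NP/(NP\PP), PP, PP/(PP\PP), S/(S\PP)}; S ∉ chart

NO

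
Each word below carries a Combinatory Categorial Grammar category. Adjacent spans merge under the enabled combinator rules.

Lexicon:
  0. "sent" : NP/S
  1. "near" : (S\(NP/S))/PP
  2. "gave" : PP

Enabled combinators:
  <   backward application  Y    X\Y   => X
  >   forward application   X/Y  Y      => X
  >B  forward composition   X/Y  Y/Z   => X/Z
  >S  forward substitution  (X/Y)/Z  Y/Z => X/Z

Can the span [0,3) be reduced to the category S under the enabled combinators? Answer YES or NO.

YES

[0,3] S   <
  [0,1] "sent" : NP/S
  [1,3] S\(NP/S)   >
    [1,2] "near" : (S\(NP/S))/PP
    [2,3] "gave" : PP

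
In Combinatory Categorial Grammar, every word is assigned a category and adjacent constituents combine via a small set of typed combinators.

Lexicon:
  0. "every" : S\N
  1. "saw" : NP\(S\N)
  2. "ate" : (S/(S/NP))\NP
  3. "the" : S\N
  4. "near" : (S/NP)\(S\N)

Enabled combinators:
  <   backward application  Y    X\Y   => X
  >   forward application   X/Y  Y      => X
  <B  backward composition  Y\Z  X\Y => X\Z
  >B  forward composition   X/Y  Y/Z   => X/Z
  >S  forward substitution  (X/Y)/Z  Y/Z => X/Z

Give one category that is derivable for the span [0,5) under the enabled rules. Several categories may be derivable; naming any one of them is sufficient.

S

[0,5] S   >
  [0,3] S/(S/NP)   <
    [0,2] NP   <
      [0,1] "every" : S\N
      [1,2] "saw" : NP\(S\N)
    [2,3] "ate" : (S/(S/NP))\NP
  [3,5] S/NP   <
    [3,4] "the" : S\N
    [4,5] "near" : (S/NP)\(S\N)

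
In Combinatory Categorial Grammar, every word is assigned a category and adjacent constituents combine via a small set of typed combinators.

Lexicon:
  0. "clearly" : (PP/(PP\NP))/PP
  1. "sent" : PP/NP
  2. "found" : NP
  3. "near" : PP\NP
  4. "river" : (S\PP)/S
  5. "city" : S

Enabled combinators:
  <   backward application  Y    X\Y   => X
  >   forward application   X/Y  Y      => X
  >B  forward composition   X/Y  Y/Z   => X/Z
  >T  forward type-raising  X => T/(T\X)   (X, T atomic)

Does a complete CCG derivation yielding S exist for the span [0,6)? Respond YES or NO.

[0,6] S   <
  [0,4] PP   >
    [0,3] PP/(PP\NP)   >
      [0,1] "clearly" : (PP/(PP\NP))/PP
      [1,3] PP   >
        [1,2] "sent" : PP/NP
        [2,3] "found" : NP
    [3,4] "near" : PP\NP
  [4,6] S\PP   >
    [4,5] "river" : (S\PP)/S
    [5,6] "city" : S

YES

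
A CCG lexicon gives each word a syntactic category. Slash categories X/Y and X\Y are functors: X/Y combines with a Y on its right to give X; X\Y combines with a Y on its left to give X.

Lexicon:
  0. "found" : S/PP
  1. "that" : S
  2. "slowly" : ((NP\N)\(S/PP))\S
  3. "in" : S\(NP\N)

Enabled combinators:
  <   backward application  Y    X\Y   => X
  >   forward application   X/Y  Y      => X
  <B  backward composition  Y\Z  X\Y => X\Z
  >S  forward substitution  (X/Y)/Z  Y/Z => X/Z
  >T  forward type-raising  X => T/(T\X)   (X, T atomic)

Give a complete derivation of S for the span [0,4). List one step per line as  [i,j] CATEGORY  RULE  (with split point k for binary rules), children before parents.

[0,1] S/PP  lex  "found"
[1,2] S  lex  "that"
[2,3] ((NP\N)\(S/PP))\S  lex  "slowly"
[1,3] (NP\N)\(S/PP)  <  k=2
[0,3] NP\N  <  k=1
[3,4] S\(NP\N)  lex  "in"
[0,4] S  <  k=3

[0,4] S   <
  [0,3] NP\N   <
    [0,1] "found" : S/PP
    [1,3] (NP\N)\(S/PP)   <
      [1,2] "that" : S
      [2,3] "slowly" : ((NP\N)\(S/PP))\S
  [3,4] "in" : S\(NP\N)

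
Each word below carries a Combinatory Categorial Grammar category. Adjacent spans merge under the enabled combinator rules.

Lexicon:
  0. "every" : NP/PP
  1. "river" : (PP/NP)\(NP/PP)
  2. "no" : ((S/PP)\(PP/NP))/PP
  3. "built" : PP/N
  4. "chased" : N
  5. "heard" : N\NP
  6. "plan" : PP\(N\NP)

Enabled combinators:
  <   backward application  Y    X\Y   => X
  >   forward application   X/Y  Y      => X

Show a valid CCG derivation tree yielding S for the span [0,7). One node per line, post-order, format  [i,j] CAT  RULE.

[0,1] NP/PP  lex  "every"
[1,2] (PP/NP)\(NP/PP)  lex  "river"
[0,2] PP/NP  <  k=1
[2,3] ((S/PP)\(PP/NP))/PP  lex  "no"
[3,4] PP/N  lex  "built"
[4,5] N  lex  "chased"
[3,5] PP  >  k=4
[2,5] (S/PP)\(PP/NP)  >  k=3
[0,5] S/PP  <  k=2
[5,6] N\NP  lex  "heard"
[6,7] PP\(N\NP)  lex  "plan"
[5,7] PP  <  k=6
[0,7] S  >  k=5

[0,7] S   >
  [0,5] S/PP   <
    [0,2] PP/NP   <
      [0,1] "every" : NP/PP
      [1,2] "river" : (PP/NP)\(NP/PP)
    [2,5] (S/PP)\(PP/NP)   >
      [2,3] "no" : ((S/PP)\(PP/NP))/PP
      [3,5] PP   >
        [3,4] "built" : PP/N
        [4,5] "chased" : N
  [5,7] PP   <
    [5,6] "heard" : N\NP
    [6,7] "plan" : PP\(N\NP)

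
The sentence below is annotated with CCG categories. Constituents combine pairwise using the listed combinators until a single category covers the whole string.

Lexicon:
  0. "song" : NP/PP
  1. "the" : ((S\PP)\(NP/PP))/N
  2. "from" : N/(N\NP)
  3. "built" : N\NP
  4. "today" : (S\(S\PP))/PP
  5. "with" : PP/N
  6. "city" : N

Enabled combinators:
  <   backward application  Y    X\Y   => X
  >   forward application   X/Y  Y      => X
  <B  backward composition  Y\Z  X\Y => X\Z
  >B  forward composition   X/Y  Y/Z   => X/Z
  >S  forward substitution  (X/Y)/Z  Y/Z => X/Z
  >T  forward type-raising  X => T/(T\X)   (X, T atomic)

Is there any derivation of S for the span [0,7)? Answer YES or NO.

YES

[0,7] S   <
  [0,4] S\PP   <
    [0,1] "song" : NP/PP
    [1,4] (S\PP)\(NP/PP)   >
      [1,2] "the" : ((S\PP)\(NP/PP))/N
      [2,4] N   >
        [2,3] "from" : N/(N\NP)
        [3,4] "built" : N\NP
  [4,7] S\(S\PP)   >
    [4,5] "today" : (S\(S\PP))/PP
    [5,7] PP   >
      [5,6] "with" : PP/N
      [6,7] "city" : N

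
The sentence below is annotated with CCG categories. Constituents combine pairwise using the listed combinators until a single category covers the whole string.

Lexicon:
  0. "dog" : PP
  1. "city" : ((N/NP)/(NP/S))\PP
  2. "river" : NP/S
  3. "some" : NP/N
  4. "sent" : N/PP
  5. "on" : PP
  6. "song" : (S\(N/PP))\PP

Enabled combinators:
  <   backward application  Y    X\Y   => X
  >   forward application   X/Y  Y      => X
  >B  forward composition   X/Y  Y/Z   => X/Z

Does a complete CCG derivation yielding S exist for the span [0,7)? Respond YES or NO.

YES

[0,7] S   <
  [0,5] N/PP   >B
    [0,3] N/NP   >
      [0,2] (N/NP)/(NP/S)   <
        [0,1] "dog" : PP
        [1,2] "city" : ((N/NP)/(NP/S))\PP
      [2,3] "river" : NP/S
    [3,5] NP/PP   >B
      [3,4] "some" : NP/N
      [4,5] "sent" : N/PP
  [5,7] S\(N/PP)   <
    [5,6] "on" : PP
    [6,7] "song" : (S\(N/PP))\PP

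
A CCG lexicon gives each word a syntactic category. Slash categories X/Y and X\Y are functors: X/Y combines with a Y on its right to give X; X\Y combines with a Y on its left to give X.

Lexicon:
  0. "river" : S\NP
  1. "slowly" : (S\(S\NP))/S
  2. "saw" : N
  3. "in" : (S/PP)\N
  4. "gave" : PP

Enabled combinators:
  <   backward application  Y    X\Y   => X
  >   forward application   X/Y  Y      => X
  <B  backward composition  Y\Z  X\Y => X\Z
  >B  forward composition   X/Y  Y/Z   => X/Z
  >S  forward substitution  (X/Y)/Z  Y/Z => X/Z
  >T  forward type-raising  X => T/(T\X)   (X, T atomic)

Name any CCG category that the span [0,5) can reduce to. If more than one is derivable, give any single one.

S

[0,5] S   <
  [0,1] "river" : S\NP
  [1,5] S\(S\NP)   >
    [1,2] "slowly" : (S\(S\NP))/S
    [2,5] S   >
      [2,4] S/PP   <
        [2,3] "saw" : N
        [3,4] "in" : (S/PP)\N
      [4,5] "gave" : PP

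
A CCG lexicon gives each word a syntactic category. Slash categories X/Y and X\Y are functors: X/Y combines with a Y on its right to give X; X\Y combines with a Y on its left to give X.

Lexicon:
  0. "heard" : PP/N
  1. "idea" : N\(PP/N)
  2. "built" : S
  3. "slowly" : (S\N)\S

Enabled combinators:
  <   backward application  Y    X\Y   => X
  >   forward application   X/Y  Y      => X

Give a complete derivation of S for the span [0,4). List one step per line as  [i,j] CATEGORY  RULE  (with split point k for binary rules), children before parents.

[0,4] S   <
  [0,2] N   <
    [0,1] "heard" : PP/N
    [1,2] "idea" : N\(PP/N)
  [2,4] S\N   <
    [2,3] "built" : S
    [3,4] "slowly" : (S\N)\S

[0,1] PP/N  lex  "heard"
[1,2] N\(PP/N)  lex  "idea"
[0,2] N  <  k=1
[2,3] S  lex  "built"
[3,4] (S\N)\S  lex  "slowly"
[2,4] S\N  <  k=3
[0,4] S  <  k=2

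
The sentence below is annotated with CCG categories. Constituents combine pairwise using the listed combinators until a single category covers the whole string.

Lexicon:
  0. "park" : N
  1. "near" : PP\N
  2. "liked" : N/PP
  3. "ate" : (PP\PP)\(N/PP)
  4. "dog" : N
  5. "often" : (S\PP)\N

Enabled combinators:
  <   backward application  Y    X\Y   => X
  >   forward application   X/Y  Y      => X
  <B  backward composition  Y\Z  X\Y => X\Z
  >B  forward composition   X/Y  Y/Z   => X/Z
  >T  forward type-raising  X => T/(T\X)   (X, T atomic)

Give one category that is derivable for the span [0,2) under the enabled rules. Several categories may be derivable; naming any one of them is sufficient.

PP

[0,6] S   <
  [0,2] PP   <
    [0,1] "park" : N
    [1,2] "near" : PP\N
  [2,6] S\PP   <B
    [2,4] PP\PP   <
      [2,3] "liked" : N/PP
      [3,4] "ate" : (PP\PP)\(N/PP)
    [4,6] S\PP   <
      [4,5] "dog" : N
      [5,6] "often" : (S\PP)\N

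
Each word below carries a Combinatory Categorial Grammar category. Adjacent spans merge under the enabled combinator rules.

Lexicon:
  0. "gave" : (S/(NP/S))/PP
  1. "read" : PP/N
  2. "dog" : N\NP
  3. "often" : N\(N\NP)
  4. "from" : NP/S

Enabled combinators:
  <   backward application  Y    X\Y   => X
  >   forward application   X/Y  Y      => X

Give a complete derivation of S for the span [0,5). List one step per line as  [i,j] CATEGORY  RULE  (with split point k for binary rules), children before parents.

[0,1] (S/(NP/S))/PP  lex  "gave"
[1,2] PP/N  lex  "read"
[2,3] N\NP  lex  "dog"
[3,4] N\(N\NP)  lex  "often"
[2,4] N  <  k=3
[1,4] PP  >  k=2
[0,4] S/(NP/S)  >  k=1
[4,5] NP/S  lex  "from"
[0,5] S  >  k=4

[0,5] S   >
  [0,4] S/(NP/S)   >
    [0,1] "gave" : (S/(NP/S))/PP
    [1,4] PP   >
      [1,2] "read" : PP/N
      [2,4] N   <
        [2,3] "dog" : N\NP
        [3,4] "often" : N\(N\NP)
  [4,5] "from" : NP/S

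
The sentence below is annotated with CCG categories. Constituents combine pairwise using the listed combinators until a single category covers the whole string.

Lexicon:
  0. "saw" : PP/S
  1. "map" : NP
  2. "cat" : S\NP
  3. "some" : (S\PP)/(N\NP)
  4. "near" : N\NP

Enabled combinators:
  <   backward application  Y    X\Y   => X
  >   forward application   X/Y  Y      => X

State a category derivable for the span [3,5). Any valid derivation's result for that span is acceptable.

S\PP

[0,5] S   <
  [0,3] PP   >
    [0,1] "saw" : PP/S
    [1,3] S   <
      [1,2] "map" : NP
      [2,3] "cat" : S\NP
  [3,5] S\PP   >
    [3,4] "some" : (S\PP)/(N\NP)
    [4,5] "near" : N\NP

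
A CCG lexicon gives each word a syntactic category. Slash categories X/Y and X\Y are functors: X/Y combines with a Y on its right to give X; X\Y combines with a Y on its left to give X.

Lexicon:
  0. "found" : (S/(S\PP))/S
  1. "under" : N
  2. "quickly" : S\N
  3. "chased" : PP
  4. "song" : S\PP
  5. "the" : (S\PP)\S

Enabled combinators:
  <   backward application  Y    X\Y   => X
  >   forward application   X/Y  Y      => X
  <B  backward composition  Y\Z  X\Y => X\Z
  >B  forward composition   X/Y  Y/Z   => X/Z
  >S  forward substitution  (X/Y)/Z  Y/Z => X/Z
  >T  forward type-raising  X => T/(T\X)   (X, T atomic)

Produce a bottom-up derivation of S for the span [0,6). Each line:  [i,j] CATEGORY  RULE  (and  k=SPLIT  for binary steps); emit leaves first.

[0,1] (S/(S\PP))/S  lex  "found"
[1,2] N  lex  "under"
[1,2] S/(S\N)  >T
[2,3] S\N  lex  "quickly"
[1,3] S  >  k=2
[0,3] S/(S\PP)  >  k=1
[3,4] PP  lex  "chased"
[3,4] S/(S\PP)  >T
[4,5] S\PP  lex  "song"
[3,5] S  >  k=4
[5,6] (S\PP)\S  lex  "the"
[3,6] S\PP  <  k=5
[0,6] S  >  k=3

[0,6] S   >
  [0,3] S/(S\PP)   >
    [0,1] "found" : (S/(S\PP))/S
    [1,3] S   >
      [1,2] S/(S\N)   >T
        [1,2] "under" : N
      [2,3] "quickly" : S\N
  [3,6] S\PP   <
    [3,5] S   >
      [3,4] S/(S\PP)   >T
        [3,4] "chased" : PP
      [4,5] "song" : S\PP
    [5,6] "the" : (S\PP)\S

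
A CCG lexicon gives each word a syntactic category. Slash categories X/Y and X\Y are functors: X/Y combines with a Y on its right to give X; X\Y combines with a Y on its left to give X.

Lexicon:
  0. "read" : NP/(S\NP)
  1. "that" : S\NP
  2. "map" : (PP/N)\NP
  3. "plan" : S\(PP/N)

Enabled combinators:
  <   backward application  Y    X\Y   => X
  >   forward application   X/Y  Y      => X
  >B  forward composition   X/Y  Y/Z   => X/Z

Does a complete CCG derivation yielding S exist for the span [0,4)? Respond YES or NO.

YES

[0,4] S   <
  [0,3] PP/N   <
    [0,2] NP   >
      [0,1] "read" : NP/(S\NP)
      [1,2] "that" : S\NP
    [2,3] "map" : (PP/N)\NP
  [3,4] "plan" : S\(PP/N)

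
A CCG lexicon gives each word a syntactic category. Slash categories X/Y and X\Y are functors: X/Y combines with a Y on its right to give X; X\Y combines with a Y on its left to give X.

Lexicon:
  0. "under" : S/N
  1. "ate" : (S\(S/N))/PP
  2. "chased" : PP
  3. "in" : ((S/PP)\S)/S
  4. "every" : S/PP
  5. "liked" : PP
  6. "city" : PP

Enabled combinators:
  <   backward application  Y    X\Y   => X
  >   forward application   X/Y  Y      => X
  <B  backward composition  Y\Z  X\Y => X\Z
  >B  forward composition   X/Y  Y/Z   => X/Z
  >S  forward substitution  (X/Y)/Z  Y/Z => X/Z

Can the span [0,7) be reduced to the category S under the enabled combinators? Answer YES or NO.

YES

[0,7] S   >
  [0,6] S/PP   <
    [0,3] S   <
      [0,1] "under" : S/N
      [1,3] S\(S/N)   >
        [1,2] "ate" : (S\(S/N))/PP
        [2,3] "chased" : PP
    [3,6] (S/PP)\S   >
      [3,4] "in" : ((S/PP)\S)/S
      [4,6] S   >
        [4,5] "every" : S/PP
        [5,6] "liked" : PP
  [6,7] "city" : PP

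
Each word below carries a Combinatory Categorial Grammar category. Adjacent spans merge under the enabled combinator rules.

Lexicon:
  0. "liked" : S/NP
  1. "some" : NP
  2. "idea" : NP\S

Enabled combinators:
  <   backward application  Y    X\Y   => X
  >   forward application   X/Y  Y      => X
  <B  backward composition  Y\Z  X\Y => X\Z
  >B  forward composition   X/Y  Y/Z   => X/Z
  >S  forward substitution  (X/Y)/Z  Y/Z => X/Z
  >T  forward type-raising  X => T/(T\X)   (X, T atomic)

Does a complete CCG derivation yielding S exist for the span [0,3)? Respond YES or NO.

NO

S/NP NP NP\S
CKY chart[0,3] = {N/(N\NP), NP, NP/(NP\NP), PP/(PP\NP), S/(S\NP)}; S ∉ chart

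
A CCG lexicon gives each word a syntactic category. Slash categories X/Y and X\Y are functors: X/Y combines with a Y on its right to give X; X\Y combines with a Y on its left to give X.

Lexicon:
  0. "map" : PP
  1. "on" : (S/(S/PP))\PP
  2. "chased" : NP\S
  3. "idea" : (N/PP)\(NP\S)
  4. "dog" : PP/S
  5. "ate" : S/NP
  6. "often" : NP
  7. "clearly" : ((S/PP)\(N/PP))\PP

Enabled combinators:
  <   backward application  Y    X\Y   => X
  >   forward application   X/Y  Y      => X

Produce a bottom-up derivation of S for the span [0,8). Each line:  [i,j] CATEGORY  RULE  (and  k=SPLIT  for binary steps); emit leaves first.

[0,1] PP  lex  "map"
[1,2] (S/(S/PP))\PP  lex  "on"
[0,2] S/(S/PP)  <  k=1
[2,3] NP\S  lex  "chased"
[3,4] (N/PP)\(NP\S)  lex  "idea"
[2,4] N/PP  <  k=3
[4,5] PP/S  lex  "dog"
[5,6] S/NP  lex  "ate"
[6,7] NP  lex  "often"
[5,7] S  >  k=6
[4,7] PP  >  k=5
[7,8] ((S/PP)\(N/PP))\PP  lex  "clearly"
[4,8] (S/PP)\(N/PP)  <  k=7
[2,8] S/PP  <  k=4
[0,8] S  >  k=2

[0,8] S   >
  [0,2] S/(S/PP)   <
    [0,1] "map" : PP
    [1,2] "on" : (S/(S/PP))\PP
  [2,8] S/PP   <
    [2,4] N/PP   <
      [2,3] "chased" : NP\S
      [3,4] "idea" : (N/PP)\(NP\S)
    [4,8] (S/PP)\(N/PP)   <
      [4,7] PP   >
        [4,5] "dog" : PP/S
        [5,7] S   >
          [5,6] "ate" : S/NP
          [6,7] "often" : NP
      [7,8] "clearly" : ((S/PP)\(N/PP))\PP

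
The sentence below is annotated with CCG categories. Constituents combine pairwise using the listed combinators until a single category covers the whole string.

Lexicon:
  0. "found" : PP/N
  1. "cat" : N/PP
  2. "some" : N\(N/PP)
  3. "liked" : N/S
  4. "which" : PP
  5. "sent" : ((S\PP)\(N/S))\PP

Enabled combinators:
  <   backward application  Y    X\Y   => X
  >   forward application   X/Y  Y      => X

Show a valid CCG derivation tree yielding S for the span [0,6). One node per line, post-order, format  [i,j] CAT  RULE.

[0,6] S   <
  [0,3] PP   >
    [0,1] "found" : PP/N
    [1,3] N   <
      [1,2] "cat" : N/PP
      [2,3] "some" : N\(N/PP)
  [3,6] S\PP   <
    [3,4] "liked" : N/S
    [4,6] (S\PP)\(N/S)   <
      [4,5] "which" : PP
      [5,6] "sent" : ((S\PP)\(N/S))\PP

[0,1] PP/N  lex  "found"
[1,2] N/PP  lex  "cat"
[2,3] N\(N/PP)  lex  "some"
[1,3] N  <  k=2
[0,3] PP  >  k=1
[3,4] N/S  lex  "liked"
[4,5] PP  lex  "which"
[5,6] ((S\PP)\(N/S))\PP  lex  "sent"
[4,6] (S\PP)\(N/S)  <  k=5
[3,6] S\PP  <  k=4
[0,6] S  <  k=3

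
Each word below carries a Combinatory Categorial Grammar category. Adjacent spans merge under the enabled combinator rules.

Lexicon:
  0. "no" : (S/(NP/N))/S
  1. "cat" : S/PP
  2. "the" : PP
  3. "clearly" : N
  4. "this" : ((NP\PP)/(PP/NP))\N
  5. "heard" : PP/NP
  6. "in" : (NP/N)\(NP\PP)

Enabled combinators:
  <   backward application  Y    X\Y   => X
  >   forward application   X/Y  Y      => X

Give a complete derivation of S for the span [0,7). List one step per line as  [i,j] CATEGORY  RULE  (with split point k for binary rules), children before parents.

[0,7] S   >
  [0,3] S/(NP/N)   >
    [0,1] "no" : (S/(NP/N))/S
    [1,3] S   >
      [1,2] "cat" : S/PP
      [2,3] "the" : PP
  [3,7] NP/N   <
    [3,6] NP\PP   >
      [3,5] (NP\PP)/(PP/NP)   <
        [3,4] "clearly" : N
        [4,5] "this" : ((NP\PP)/(PP/NP))\N
      [5,6] "heard" : PP/NP
    [6,7] "in" : (NP/N)\(NP\PP)

[0,1] (S/(NP/N))/S  lex  "no"
[1,2] S/PP  lex  "cat"
[2,3] PP  lex  "the"
[1,3] S  >  k=2
[0,3] S/(NP/N)  >  k=1
[3,4] N  lex  "clearly"
[4,5] ((NP\PP)/(PP/NP))\N  lex  "this"
[3,5] (NP\PP)/(PP/NP)  <  k=4
[5,6] PP/NP  lex  "heard"
[3,6] NP\PP  >  k=5
[6,7] (NP/N)\(NP\PP)  lex  "in"
[3,7] NP/N  <  k=6
[0,7] S  >  k=3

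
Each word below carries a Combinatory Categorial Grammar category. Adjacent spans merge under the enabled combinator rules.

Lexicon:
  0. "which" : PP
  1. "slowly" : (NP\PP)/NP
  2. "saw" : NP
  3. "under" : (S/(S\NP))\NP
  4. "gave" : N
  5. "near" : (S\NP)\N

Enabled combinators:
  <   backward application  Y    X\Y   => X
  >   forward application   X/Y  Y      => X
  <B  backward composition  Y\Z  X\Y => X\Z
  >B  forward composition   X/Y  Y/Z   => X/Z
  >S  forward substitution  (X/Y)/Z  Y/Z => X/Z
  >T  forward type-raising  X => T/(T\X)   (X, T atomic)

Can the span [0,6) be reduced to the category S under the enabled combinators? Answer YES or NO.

[0,6] S   >
  [0,4] S/(S\NP)   <
    [0,3] NP   <
      [0,1] "which" : PP
      [1,3] NP\PP   >
        [1,2] "slowly" : (NP\PP)/NP
        [2,3] "saw" : NP
    [3,4] "under" : (S/(S\NP))\NP
  [4,6] S\NP   <
    [4,5] "gave" : N
    [5,6] "near" : (S\NP)\N

YES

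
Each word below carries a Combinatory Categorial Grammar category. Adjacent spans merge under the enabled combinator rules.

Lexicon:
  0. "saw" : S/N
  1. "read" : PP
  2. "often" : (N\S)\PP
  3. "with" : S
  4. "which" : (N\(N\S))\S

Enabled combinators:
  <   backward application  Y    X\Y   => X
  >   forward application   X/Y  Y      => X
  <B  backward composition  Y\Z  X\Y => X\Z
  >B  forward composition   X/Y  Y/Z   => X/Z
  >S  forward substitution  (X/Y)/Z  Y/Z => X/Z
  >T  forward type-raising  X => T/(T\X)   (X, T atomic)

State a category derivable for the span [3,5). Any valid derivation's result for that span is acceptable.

N\(N\S)

[0,5] S   >
  [0,1] "saw" : S/N
  [1,5] N   <
    [1,3] N\S   <
      [1,2] "read" : PP
      [2,3] "often" : (N\S)\PP
    [3,5] N\(N\S)   <
      [3,4] "with" : S
      [4,5] "which" : (N\(N\S))\S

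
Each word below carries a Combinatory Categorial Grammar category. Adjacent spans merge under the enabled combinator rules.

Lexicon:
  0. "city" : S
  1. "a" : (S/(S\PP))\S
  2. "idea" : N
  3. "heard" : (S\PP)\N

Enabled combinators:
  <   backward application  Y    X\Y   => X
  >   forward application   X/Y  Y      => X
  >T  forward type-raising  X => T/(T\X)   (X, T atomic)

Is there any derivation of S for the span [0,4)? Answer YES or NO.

[0,4] S   >
  [0,2] S/(S\PP)   <
    [0,1] "city" : S
    [1,2] "a" : (S/(S\PP))\S
  [2,4] S\PP   <
    [2,3] "idea" : N
    [3,4] "heard" : (S\PP)\N

YES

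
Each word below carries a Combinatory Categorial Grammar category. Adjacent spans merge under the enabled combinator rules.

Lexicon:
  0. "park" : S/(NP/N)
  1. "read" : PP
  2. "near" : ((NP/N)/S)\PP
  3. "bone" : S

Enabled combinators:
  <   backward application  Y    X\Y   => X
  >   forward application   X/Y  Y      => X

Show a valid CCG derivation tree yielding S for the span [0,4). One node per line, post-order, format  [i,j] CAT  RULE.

[0,1] S/(NP/N)  lex  "park"
[1,2] PP  lex  "read"
[2,3] ((NP/N)/S)\PP  lex  "near"
[1,3] (NP/N)/S  <  k=2
[3,4] S  lex  "bone"
[1,4] NP/N  >  k=3
[0,4] S  >  k=1

[0,4] S   >
  [0,1] "park" : S/(NP/N)
  [1,4] NP/N   >
    [1,3] (NP/N)/S   <
      [1,2] "read" : PP
      [2,3] "near" : ((NP/N)/S)\PP
    [3,4] "bone" : S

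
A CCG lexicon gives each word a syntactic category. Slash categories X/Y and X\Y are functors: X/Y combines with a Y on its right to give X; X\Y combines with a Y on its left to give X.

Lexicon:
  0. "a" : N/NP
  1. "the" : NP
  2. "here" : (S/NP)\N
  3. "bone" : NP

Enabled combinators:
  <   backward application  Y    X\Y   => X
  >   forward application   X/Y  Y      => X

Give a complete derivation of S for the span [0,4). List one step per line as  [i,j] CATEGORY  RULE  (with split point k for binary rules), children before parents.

[0,1] N/NP  lex  "a"
[1,2] NP  lex  "the"
[0,2] N  >  k=1
[2,3] (S/NP)\N  lex  "here"
[0,3] S/NP  <  k=2
[3,4] NP  lex  "bone"
[0,4] S  >  k=3

[0,4] S   >
  [0,3] S/NP   <
    [0,2] N   >
      [0,1] "a" : N/NP
      [1,2] "the" : NP
    [2,3] "here" : (S/NP)\N
  [3,4] "bone" : NP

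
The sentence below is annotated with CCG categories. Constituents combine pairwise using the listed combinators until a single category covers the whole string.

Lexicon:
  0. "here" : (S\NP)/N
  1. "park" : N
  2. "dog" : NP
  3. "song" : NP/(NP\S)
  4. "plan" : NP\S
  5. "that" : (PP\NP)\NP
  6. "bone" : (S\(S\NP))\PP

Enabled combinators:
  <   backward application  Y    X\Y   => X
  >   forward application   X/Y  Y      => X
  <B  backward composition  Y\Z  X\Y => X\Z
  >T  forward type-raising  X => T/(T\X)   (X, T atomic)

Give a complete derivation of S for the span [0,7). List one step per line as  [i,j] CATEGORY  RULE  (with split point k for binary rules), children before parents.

[0,1] (S\NP)/N  lex  "here"
[1,2] N  lex  "park"
[0,2] S\NP  >  k=1
[2,3] NP  lex  "dog"
[2,3] PP/(PP\NP)  >T
[3,4] NP/(NP\S)  lex  "song"
[4,5] NP\S  lex  "plan"
[3,5] NP  >  k=4
[5,6] (PP\NP)\NP  lex  "that"
[3,6] PP\NP  <  k=5
[2,6] PP  >  k=3
[6,7] (S\(S\NP))\PP  lex  "bone"
[2,7] S\(S\NP)  <  k=6
[0,7] S  <  k=2

[0,7] S   <
  [0,2] S\NP   >
    [0,1] "here" : (S\NP)/N
    [1,2] "park" : N
  [2,7] S\(S\NP)   <
    [2,6] PP   >
      [2,3] PP/(PP\NP)   >T
        [2,3] "dog" : NP
      [3,6] PP\NP   <
        [3,5] NP   >
          [3,4] "song" : NP/(NP\S)
          [4,5] "plan" : NP\S
        [5,6] "that" : (PP\NP)\NP
    [6,7] "bone" : (S\(S\NP))\PP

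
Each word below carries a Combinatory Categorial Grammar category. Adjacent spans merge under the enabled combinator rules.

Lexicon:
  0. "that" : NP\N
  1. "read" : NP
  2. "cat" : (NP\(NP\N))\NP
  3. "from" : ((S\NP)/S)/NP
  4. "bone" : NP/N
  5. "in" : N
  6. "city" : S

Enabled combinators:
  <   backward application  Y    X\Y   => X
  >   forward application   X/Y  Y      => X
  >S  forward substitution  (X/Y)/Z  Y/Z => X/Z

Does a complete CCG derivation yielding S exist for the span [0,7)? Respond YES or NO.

YES

[0,7] S   <
  [0,3] NP   <
    [0,1] "that" : NP\N
    [1,3] NP\(NP\N)   <
      [1,2] "read" : NP
      [2,3] "cat" : (NP\(NP\N))\NP
  [3,7] S\NP   >
    [3,6] (S\NP)/S   >
      [3,4] "from" : ((S\NP)/S)/NP
      [4,6] NP   >
        [4,5] "bone" : NP/N
        [5,6] "in" : N
    [6,7] "city" : S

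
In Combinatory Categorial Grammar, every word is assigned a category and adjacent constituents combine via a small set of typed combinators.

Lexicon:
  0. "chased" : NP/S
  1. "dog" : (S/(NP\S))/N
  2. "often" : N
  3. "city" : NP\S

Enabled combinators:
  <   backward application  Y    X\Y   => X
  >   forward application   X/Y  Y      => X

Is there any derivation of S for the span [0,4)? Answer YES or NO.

NP/S (S/(NP\S))/N N NP\S
CKY chart[0,4] = {NP}; S ∉ chart

NO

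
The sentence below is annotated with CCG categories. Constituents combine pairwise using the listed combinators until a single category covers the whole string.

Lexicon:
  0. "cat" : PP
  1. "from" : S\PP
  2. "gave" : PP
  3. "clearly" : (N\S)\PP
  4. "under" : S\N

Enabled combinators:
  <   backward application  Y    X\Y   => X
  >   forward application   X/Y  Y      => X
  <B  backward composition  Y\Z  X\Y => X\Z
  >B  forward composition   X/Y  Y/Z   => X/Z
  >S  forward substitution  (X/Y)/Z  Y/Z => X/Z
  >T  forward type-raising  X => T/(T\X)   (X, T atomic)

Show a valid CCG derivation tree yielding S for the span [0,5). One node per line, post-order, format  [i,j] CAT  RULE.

[0,1] PP  lex  "cat"
[1,2] S\PP  lex  "from"
[2,3] PP  lex  "gave"
[3,4] (N\S)\PP  lex  "clearly"
[2,4] N\S  <  k=3
[4,5] S\N  lex  "under"
[2,5] S\S  <B  k=4
[1,5] S\PP  <B  k=2
[0,5] S  <  k=1

[0,5] S   <
  [0,1] "cat" : PP
  [1,5] S\PP   <B
    [1,2] "from" : S\PP
    [2,5] S\S   <B
      [2,4] N\S   <
        [2,3] "gave" : PP
        [3,4] "clearly" : (N\S)\PP
      [4,5] "under" : S\N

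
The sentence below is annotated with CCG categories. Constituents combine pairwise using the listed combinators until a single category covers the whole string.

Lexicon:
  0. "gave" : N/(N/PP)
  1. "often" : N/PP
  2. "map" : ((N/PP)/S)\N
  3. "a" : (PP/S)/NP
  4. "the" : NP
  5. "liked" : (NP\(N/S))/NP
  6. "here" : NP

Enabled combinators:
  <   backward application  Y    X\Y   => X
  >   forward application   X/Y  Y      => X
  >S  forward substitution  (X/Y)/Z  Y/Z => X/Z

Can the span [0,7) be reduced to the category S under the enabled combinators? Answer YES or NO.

NO

N/(N/PP) N/PP ((N/PP)/S)\N (PP/S)/NP NP (NP\(N/S))/NP NP
CKY chart[0,7] = {NP}; S ∉ chart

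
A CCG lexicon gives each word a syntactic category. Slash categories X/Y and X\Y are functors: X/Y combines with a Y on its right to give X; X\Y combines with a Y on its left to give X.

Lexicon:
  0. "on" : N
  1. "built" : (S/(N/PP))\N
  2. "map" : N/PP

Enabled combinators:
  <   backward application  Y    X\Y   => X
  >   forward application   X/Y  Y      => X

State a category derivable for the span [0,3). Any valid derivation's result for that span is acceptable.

S

[0,3] S   >
  [0,2] S/(N/PP)   <
    [0,1] "on" : N
    [1,2] "built" : (S/(N/PP))\N
  [2,3] "map" : N/PP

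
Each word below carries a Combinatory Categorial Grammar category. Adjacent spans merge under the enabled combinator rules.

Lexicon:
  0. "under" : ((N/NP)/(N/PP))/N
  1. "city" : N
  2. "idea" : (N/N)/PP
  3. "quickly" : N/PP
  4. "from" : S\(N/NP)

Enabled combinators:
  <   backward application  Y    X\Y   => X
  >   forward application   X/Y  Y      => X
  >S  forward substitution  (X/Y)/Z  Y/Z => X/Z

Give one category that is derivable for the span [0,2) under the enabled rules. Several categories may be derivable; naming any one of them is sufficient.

[0,5] S   <
  [0,4] N/NP   >
    [0,2] (N/NP)/(N/PP)   >
      [0,1] "under" : ((N/NP)/(N/PP))/N
      [1,2] "city" : N
    [2,4] N/PP   >S
      [2,3] "idea" : (N/N)/PP
      [3,4] "quickly" : N/PP
  [4,5] "from" : S\(N/NP)

(N/NP)/(N/PP)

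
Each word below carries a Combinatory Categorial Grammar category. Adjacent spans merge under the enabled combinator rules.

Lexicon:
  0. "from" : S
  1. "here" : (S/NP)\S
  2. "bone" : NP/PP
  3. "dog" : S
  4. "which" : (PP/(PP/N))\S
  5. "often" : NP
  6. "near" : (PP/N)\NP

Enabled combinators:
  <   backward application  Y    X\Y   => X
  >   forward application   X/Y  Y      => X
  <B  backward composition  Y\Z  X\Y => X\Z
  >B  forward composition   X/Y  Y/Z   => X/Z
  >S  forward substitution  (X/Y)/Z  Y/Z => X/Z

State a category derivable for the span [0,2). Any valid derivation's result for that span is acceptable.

[0,7] S   >
  [0,2] S/NP   <
    [0,1] "from" : S
    [1,2] "here" : (S/NP)\S
  [2,7] NP   >
    [2,3] "bone" : NP/PP
    [3,7] PP   >
      [3,5] PP/(PP/N)   <
        [3,4] "dog" : S
        [4,5] "which" : (PP/(PP/N))\S
      [5,7] PP/N   <
        [5,6] "often" : NP
        [6,7] "near" : (PP/N)\NP

S/NP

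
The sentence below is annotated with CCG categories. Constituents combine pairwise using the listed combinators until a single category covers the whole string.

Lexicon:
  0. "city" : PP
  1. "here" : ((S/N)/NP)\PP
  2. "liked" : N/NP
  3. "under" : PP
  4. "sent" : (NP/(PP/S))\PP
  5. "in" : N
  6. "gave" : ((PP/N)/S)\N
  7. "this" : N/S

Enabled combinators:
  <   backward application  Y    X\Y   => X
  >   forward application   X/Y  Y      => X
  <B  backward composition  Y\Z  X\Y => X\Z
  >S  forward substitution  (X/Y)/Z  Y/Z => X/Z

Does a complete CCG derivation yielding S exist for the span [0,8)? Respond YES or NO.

YES

[0,8] S   >
  [0,3] S/NP   >S
    [0,2] (S/N)/NP   <
      [0,1] "city" : PP
      [1,2] "here" : ((S/N)/NP)\PP
    [2,3] "liked" : N/NP
  [3,8] NP   >
    [3,5] NP/(PP/S)   <
      [3,4] "under" : PP
      [4,5] "sent" : (NP/(PP/S))\PP
    [5,8] PP/S   >S
      [5,7] (PP/N)/S   <
        [5,6] "in" : N
        [6,7] "gave" : ((PP/N)/S)\N
      [7,8] "this" : N/S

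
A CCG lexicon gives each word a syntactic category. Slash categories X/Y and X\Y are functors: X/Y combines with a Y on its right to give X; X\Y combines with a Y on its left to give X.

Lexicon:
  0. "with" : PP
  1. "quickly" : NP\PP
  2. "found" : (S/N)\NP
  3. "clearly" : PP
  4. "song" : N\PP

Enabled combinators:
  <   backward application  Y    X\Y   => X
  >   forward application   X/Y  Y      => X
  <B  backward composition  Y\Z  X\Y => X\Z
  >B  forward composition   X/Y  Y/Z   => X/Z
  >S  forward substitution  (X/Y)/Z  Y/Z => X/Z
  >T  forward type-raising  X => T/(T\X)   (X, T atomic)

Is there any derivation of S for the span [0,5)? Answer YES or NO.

YES

[0,5] S   >
  [0,3] S/N   <
    [0,2] NP   <
      [0,1] "with" : PP
      [1,2] "quickly" : NP\PP
    [2,3] "found" : (S/N)\NP
  [3,5] N   >
    [3,4] N/(N\PP)   >T
      [3,4] "clearly" : PP
    [4,5] "song" : N\PP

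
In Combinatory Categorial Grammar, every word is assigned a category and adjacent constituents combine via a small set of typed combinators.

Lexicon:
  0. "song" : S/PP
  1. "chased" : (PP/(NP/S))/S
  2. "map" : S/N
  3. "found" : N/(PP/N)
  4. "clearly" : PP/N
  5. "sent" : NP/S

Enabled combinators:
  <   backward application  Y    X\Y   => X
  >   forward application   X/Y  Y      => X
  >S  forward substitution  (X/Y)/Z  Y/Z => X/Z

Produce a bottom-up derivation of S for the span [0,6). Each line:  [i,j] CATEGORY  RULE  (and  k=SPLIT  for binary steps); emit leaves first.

[0,6] S   >
  [0,1] "song" : S/PP
  [1,6] PP   >
    [1,5] PP/(NP/S)   >
      [1,2] "chased" : (PP/(NP/S))/S
      [2,5] S   >
        [2,3] "map" : S/N
        [3,5] N   >
          [3,4] "found" : N/(PP/N)
          [4,5] "clearly" : PP/N
    [5,6] "sent" : NP/S

[0,1] S/PP  lex  "song"
[1,2] (PP/(NP/S))/S  lex  "chased"
[2,3] S/N  lex  "map"
[3,4] N/(PP/N)  lex  "found"
[4,5] PP/N  lex  "clearly"
[3,5] N  >  k=4
[2,5] S  >  k=3
[1,5] PP/(NP/S)  >  k=2
[5,6] NP/S  lex  "sent"
[1,6] PP  >  k=5
[0,6] S  >  k=1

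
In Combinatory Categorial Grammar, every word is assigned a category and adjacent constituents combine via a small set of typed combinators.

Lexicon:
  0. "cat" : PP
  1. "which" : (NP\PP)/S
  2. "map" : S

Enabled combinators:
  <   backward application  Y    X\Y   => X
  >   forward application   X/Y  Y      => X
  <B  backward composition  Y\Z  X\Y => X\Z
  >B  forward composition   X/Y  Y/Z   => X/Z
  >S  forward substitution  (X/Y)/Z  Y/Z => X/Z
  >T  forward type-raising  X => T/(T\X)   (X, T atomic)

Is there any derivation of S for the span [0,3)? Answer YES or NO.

PP (NP\PP)/S S
CKY chart[0,3] = {N/(N\NP), NP, NP/(NP\NP), NP/(S\S), PP/(PP\NP), S/(S\NP)}; S ∉ chart

NO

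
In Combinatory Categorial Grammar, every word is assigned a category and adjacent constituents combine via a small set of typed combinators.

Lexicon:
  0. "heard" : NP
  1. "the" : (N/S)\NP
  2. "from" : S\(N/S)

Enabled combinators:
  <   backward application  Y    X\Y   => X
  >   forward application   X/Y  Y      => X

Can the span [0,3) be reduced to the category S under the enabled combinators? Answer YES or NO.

[0,3] S   <
  [0,2] N/S   <
    [0,1] "heard" : NP
    [1,2] "the" : (N/S)\NP
  [2,3] "from" : S\(N/S)

YES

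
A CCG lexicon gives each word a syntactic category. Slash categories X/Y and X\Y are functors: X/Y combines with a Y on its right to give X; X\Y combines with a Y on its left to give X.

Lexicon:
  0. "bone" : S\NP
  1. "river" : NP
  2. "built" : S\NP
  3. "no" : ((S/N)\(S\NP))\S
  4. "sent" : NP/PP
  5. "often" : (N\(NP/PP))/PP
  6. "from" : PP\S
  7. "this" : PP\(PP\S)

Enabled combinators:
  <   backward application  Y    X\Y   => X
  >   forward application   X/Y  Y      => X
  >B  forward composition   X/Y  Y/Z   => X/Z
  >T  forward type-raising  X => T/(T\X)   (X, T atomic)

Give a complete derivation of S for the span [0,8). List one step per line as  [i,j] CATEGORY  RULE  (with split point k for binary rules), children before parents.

[0,1] S\NP  lex  "bone"
[1,2] NP  lex  "river"
[1,2] S/(S\NP)  >T
[2,3] S\NP  lex  "built"
[1,3] S  >  k=2
[3,4] ((S/N)\(S\NP))\S  lex  "no"
[1,4] (S/N)\(S\NP)  <  k=3
[0,4] S/N  <  k=1
[4,5] NP/PP  lex  "sent"
[5,6] (N\(NP/PP))/PP  lex  "often"
[6,7] PP\S  lex  "from"
[7,8] PP\(PP\S)  lex  "this"
[6,8] PP  <  k=7
[5,8] N\(NP/PP)  >  k=6
[4,8] N  <  k=5
[0,8] S  >  k=4

[0,8] S   >
  [0,4] S/N   <
    [0,1] "bone" : S\NP
    [1,4] (S/N)\(S\NP)   <
      [1,3] S   >
        [1,2] S/(S\NP)   >T
          [1,2] "river" : NP
        [2,3] "built" : S\NP
      [3,4] "no" : ((S/N)\(S\NP))\S
  [4,8] N   <
    [4,5] "sent" : NP/PP
    [5,8] N\(NP/PP)   >
      [5,6] "often" : (N\(NP/PP))/PP
      [6,8] PP   <
        [6,7] "from" : PP\S
        [7,8] "this" : PP\(PP\S)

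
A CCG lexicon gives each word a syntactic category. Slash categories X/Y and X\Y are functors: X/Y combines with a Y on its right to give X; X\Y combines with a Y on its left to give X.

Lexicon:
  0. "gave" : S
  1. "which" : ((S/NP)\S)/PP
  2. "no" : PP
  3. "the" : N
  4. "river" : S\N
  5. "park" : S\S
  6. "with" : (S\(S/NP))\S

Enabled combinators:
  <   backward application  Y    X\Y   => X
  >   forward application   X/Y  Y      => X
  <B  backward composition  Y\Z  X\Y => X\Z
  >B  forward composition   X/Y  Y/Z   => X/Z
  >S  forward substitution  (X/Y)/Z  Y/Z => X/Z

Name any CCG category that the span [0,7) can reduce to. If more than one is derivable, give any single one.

[0,7] S   <
  [0,3] S/NP   <
    [0,1] "gave" : S
    [1,3] (S/NP)\S   >
      [1,2] "which" : ((S/NP)\S)/PP
      [2,3] "no" : PP
  [3,7] S\(S/NP)   <
    [3,6] S   <
      [3,4] "the" : N
      [4,6] S\N   <B
        [4,5] "river" : S\N
        [5,6] "park" : S\S
    [6,7] "with" : (S\(S/NP))\S

S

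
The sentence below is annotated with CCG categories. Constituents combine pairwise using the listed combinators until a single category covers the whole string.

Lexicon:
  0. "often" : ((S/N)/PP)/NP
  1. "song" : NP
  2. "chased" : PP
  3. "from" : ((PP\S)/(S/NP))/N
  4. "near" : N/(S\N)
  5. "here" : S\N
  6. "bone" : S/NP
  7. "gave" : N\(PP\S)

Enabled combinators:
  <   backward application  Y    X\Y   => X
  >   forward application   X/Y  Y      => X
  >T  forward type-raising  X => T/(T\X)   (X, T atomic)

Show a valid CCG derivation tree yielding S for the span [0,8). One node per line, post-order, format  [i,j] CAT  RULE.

[0,1] ((S/N)/PP)/NP  lex  "often"
[1,2] NP  lex  "song"
[0,2] (S/N)/PP  >  k=1
[2,3] PP  lex  "chased"
[0,3] S/N  >  k=2
[3,4] ((PP\S)/(S/NP))/N  lex  "from"
[4,5] N/(S\N)  lex  "near"
[5,6] S\N  lex  "here"
[4,6] N  >  k=5
[3,6] (PP\S)/(S/NP)  >  k=4
[6,7] S/NP  lex  "bone"
[3,7] PP\S  >  k=6
[7,8] N\(PP\S)  lex  "gave"
[3,8] N  <  k=7
[0,8] S  >  k=3

[0,8] S   >
  [0,3] S/N   >
    [0,2] (S/N)/PP   >
      [0,1] "often" : ((S/N)/PP)/NP
      [1,2] "song" : NP
    [2,3] "chased" : PP
  [3,8] N   <
    [3,7] PP\S   >
      [3,6] (PP\S)/(S/NP)   >
        [3,4] "from" : ((PP\S)/(S/NP))/N
        [4,6] N   >
          [4,5] "near" : N/(S\N)
          [5,6] "here" : S\N
      [6,7] "bone" : S/NP
    [7,8] "gave" : N\(PP\S)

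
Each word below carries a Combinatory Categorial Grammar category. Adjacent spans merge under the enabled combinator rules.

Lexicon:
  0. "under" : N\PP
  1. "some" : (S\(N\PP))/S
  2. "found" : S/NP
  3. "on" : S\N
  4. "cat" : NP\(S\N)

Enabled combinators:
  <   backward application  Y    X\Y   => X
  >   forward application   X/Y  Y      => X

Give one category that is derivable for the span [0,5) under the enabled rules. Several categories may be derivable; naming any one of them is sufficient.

S

[0,5] S   <
  [0,1] "under" : N\PP
  [1,5] S\(N\PP)   >
    [1,2] "some" : (S\(N\PP))/S
    [2,5] S   >
      [2,3] "found" : S/NP
      [3,5] NP   <
        [3,4] "on" : S\N
        [4,5] "cat" : NP\(S\N)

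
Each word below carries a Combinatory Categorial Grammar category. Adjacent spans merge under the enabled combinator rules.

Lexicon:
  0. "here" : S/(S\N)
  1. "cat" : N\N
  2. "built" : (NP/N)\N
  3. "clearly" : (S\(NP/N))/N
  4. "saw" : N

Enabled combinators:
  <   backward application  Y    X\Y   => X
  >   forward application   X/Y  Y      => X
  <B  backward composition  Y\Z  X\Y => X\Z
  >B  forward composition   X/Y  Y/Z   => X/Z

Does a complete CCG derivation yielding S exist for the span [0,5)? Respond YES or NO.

[0,5] S   >
  [0,1] "here" : S/(S\N)
  [1,5] S\N   <B
    [1,2] "cat" : N\N
    [2,5] S\N   <B
      [2,3] "built" : (NP/N)\N
      [3,5] S\(NP/N)   >
        [3,4] "clearly" : (S\(NP/N))/N
        [4,5] "saw" : N

YES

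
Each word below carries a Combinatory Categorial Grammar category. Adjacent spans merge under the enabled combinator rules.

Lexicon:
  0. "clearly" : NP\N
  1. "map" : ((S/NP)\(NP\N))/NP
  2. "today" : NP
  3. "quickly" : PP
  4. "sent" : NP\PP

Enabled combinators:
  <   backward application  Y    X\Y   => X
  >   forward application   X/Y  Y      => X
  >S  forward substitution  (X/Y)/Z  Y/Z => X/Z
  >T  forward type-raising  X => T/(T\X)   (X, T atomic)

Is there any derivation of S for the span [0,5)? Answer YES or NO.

[0,5] S   >
  [0,3] S/NP   <
    [0,1] "clearly" : NP\N
    [1,3] (S/NP)\(NP\N)   >
      [1,2] "map" : ((S/NP)\(NP\N))/NP
      [2,3] "today" : NP
  [3,5] NP   <
    [3,4] "quickly" : PP
    [4,5] "sent" : NP\PP

YES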